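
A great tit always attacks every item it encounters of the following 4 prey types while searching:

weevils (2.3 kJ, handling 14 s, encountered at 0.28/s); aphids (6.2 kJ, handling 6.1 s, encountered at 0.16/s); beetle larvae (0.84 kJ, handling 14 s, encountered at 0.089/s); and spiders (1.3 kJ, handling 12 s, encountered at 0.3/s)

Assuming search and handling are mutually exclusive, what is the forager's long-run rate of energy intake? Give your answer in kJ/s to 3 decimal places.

R = Σλ_iE_i / (1 + Σλ_ih_i)
Numerator: 0.28×2.3 + 0.16×6.2 + 0.089×0.84 + 0.3×1.3 = 2.101
Denominator: 1 + 0.28×14 + 0.16×6.1 + 0.089×14 + 0.3×12 = 10.74
R = 2.101/10.74 = 0.1956 kJ/s

0.196 kJ/s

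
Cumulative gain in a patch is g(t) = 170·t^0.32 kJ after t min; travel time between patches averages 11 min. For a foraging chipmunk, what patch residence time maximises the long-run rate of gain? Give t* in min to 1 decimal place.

5.2 min

By the marginal value theorem, leave when the instantaneous gain rate g'(t) equals the habitat-wide average g(t)/(T + t).
g'(t) = 0.32·170·t^-0.68. Setting 0.32·170·t^-0.68 = 170·t^0.32/(11+t) gives 0.32(11+t) = t, so 0.68·t = 0.32×11.
t* = 0.32×11/0.68 = 5.176 min.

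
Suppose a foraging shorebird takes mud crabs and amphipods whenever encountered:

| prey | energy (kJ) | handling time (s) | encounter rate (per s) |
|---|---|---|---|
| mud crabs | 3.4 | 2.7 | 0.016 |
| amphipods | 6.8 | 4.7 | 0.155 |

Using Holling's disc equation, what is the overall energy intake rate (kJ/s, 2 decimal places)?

0.63 kJ/s

R = (0.016×3.4 + 0.155×6.8) / (1 + 0.016×2.7 + 0.155×4.7) = 1.108/1.772 = 0.6256 kJ/s.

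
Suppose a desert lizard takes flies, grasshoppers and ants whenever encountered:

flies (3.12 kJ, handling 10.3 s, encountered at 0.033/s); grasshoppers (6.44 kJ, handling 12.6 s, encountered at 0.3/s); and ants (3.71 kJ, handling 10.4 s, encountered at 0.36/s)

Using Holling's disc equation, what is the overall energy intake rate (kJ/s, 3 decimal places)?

R = (0.033×3.12 + 0.3×6.44 + 0.36×3.71) / (1 + 0.033×10.3 + 0.3×12.6 + 0.36×10.4) = 3.371/8.864 = 0.3803 kJ/s.

0.380 kJ/s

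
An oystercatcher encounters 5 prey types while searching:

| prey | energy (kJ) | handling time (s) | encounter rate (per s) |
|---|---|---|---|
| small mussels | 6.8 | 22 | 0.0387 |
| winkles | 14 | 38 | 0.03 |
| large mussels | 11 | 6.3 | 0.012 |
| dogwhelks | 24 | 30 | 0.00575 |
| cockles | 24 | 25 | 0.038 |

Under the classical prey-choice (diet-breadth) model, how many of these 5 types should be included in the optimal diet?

Profitabilities (E/h, kJ/s): large mussels 1.75, cockles 0.96, dogwhelks 0.8, winkles 0.368, small mussels 0.309. Add prey in this order while the next type's profitability exceeds the intake rate on those already taken.
Rate on top 1: 0.1227. cockles: 0.96 > 0.1227 → include.
Rate on top 2: 0.5154. dogwhelks: 0.8 > 0.5154 → include.
Rate on top 3: 0.5377. winkles: 0.368 < 0.5377 → exclude; stop.
Optimal diet: large mussels, cockles, dogwhelks — 3 of 5 types.

3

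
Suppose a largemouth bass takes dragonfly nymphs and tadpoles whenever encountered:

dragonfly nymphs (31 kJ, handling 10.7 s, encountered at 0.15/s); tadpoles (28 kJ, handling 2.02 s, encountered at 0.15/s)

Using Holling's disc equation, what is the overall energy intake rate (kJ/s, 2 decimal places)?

R = Σλ_iE_i / (1 + Σλ_ih_i)
Numerator: 0.15×31 + 0.15×28 = 8.85
Denominator: 1 + 0.15×10.7 + 0.15×2.02 = 2.908
R = 8.85/2.908 = 3.043 kJ/s

3.04 kJ/s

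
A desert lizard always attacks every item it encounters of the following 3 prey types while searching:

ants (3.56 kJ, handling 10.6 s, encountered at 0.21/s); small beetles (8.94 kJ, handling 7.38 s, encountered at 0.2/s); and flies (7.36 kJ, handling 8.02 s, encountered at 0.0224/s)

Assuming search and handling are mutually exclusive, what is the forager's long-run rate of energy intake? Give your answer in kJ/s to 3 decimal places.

Energy encountered per unit search time: 0.21×3.56 + 0.2×8.94 + 0.0224×7.36 = 2.7 kJ/s.
Handling time per unit search time: 0.21×10.6 + 0.2×7.38 + 0.0224×8.02 = 3.882.
Rate = 2.7/(1 + 3.882) = 0.5532 kJ/s.

0.553 kJ/s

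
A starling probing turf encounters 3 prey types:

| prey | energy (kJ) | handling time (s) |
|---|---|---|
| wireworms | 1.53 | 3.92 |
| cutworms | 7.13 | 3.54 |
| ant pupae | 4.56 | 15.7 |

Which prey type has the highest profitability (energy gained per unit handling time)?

cutworms

In descending order of E/h:
cutworms: 7.13/3.54 = 2.01 kJ/s
wireworms: 1.53/3.92 = 0.39 kJ/s
ant pupae: 4.56/15.7 = 0.29 kJ/s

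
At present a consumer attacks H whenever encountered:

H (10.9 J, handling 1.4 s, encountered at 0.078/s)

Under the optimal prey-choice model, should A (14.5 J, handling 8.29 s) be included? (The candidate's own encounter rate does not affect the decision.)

Yes

On H alone, R = ΣλE/(1+Σλh) = 0.8502/1.109 = 0.7665 J/s.
A: E/h = 14.5/8.29 = 1.749 J/s.
Since 1.749 > R, including A increases the long-run rate.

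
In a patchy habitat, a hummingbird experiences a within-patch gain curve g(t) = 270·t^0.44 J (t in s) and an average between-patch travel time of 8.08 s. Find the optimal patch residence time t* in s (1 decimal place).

By the marginal value theorem, leave when the instantaneous gain rate g'(t) equals the habitat-wide average g(t)/(T + t).
g'(t) = 0.44·270·t^-0.56. Setting 0.44·270·t^-0.56 = 270·t^0.44/(8.08+t) gives 0.44(8.08+t) = t, so 0.56·t = 0.44×8.08.
t* = 0.44×8.08/0.56 = 6.349 s.

6.3 s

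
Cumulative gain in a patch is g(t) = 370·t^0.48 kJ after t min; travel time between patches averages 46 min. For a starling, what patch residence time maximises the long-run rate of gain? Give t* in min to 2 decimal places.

42.46 min

Optimal t* satisfies g'(t*) = g(t*)/(T + t*).
g'(t) = 0.48·370·t^-0.52. Setting 0.48·370·t^-0.52 = 370·t^0.48/(46+t) gives 0.48(46+t) = t, so 0.52·t = 0.48×46.
t* = 0.48×46/0.52 = 42.46 min.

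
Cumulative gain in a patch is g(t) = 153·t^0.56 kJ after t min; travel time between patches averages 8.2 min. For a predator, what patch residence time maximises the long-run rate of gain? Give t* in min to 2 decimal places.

By the marginal value theorem, leave when the instantaneous gain rate g'(t) equals the habitat-wide average g(t)/(T + t).
g'(t) = 0.56·153·t^-0.44. Setting 0.56·153·t^-0.44 = 153·t^0.56/(8.2+t) gives 0.56(8.2+t) = t, so 0.44·t = 0.56×8.2.
t* = 0.56×8.2/0.44 = 10.44 min.

10.44 min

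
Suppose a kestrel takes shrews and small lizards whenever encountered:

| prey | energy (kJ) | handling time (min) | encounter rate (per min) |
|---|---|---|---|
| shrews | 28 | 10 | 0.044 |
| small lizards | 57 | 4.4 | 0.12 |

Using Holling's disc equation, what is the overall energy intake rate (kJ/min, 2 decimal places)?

R = Σλ_iE_i / (1 + Σλ_ih_i)
Numerator: 0.044×28 + 0.12×57 = 8.072
Denominator: 1 + 0.044×10 + 0.12×4.4 = 1.968
R = 8.072/1.968 = 4.102 kJ/min

4.10 kJ/min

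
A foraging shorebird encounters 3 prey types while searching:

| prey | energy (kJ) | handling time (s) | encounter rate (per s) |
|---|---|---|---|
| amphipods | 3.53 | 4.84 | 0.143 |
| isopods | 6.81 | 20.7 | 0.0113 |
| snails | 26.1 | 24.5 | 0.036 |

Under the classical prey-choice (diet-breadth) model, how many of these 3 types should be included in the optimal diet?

2

E/h in descending order: snails 1.07, amphipods 0.729, isopods 0.329 kJ/s. The optimal diet is the largest prefix of this list for which every included type satisfies E_i/h_i > R on the types above it.
Rate on top 1: 0.4993. amphipods: 0.729 > 0.4993 → include.
Rate on top 2: 0.5611. isopods: 0.329 < 0.5611 → exclude; stop.
Optimal diet: snails, amphipods — 2 of 3 types.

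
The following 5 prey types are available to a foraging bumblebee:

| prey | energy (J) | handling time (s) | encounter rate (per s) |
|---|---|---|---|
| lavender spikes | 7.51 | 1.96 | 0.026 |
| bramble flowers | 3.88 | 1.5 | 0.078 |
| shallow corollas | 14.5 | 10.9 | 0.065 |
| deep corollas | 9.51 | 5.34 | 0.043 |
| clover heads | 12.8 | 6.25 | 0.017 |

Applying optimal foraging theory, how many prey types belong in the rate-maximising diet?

Rank by E/h (J/s): lavender spikes 3.83, bramble flowers 2.59, clover heads 2.05, deep corollas 1.78, shallow corollas 1.33. Include each in turn until the next type's E/h falls below the running intake rate.
Rate on top 1: 0.1858. bramble flowers: 2.59 > 0.1858 → include.
Rate on top 2: 0.4263. clover heads: 2.05 > 0.4263 → include.
Rate on top 3: 0.5615. deep corollas: 1.78 > 0.5615 → include.
Rate on top 4: 0.7477. shallow corollas: 1.33 > 0.7477 → include.
Optimal diet: lavender spikes, bramble flowers, clover heads, deep corollas, shallow corollas — 5 of 5 types.

5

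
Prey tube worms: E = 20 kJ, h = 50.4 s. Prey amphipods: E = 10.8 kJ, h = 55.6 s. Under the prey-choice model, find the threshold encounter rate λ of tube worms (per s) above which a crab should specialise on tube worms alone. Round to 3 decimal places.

0.019 per s

The zero-one rule: include amphipods iff E₂/h₂ > λE₁/(1+λh₁). Equality gives the switch point.
λE₁h₂ = E₂ + λE₂h₁ ⇒ λ = E₂/(E₁h₂ − E₂h₁) = 10.8/(1112 − 544.3) = 0.01902 per s.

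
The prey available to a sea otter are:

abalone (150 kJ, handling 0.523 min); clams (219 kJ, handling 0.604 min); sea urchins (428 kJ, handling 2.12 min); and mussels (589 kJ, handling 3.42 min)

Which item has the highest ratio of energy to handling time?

Profitability E/h (kJ/min): abalone = 150/0.523 = 287, clams = 219/0.604 = 363, sea urchins = 428/2.12 = 202, mussels = 589/3.42 = 172.
Ranked: clams > abalone > sea urchins > mussels.

clams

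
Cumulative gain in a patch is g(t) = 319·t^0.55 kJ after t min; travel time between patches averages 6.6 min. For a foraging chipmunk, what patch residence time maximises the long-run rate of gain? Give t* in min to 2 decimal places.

By the marginal value theorem, leave when the instantaneous gain rate g'(t) equals the habitat-wide average g(t)/(T + t).
g'(t) = 0.55·319·t^-0.45. Setting 0.55·319·t^-0.45 = 319·t^0.55/(6.6+t) gives 0.55(6.6+t) = t, so 0.45·t = 0.55×6.6.
t* = 0.55×6.6/0.45 = 8.067 min.

8.07 min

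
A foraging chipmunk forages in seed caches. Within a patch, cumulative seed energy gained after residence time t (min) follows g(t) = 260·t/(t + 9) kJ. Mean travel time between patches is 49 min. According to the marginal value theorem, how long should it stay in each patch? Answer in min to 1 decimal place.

Optimal t* satisfies g'(t*) = g(t*)/(T + t*).
g'(t) = 260·9/(t + 9)². Setting 260·9/(t+9)² = 260t/[(t+9)(49+t)] gives 9(49+t) = t(t+9), so t² = 9×49 = 441.
t* = √441 = 21 min.

21.0 min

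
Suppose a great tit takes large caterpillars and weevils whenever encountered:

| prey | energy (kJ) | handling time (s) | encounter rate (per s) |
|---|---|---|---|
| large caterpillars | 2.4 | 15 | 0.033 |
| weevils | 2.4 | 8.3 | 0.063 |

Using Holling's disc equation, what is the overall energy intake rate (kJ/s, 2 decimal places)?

0.11 kJ/s

R = Σλ_iE_i / (1 + Σλ_ih_i)
Numerator: 0.033×2.4 + 0.063×2.4 = 0.2304
Denominator: 1 + 0.033×15 + 0.063×8.3 = 2.018
R = 0.2304/2.018 = 0.1142 kJ/s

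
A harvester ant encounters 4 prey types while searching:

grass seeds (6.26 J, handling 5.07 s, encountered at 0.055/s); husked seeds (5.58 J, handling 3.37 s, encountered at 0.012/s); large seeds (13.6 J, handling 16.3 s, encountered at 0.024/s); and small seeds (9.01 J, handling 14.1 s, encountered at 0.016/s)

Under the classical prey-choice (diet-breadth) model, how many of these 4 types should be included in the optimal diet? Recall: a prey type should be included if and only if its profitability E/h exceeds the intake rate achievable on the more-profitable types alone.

4

Rank by E/h (J/s): husked seeds 1.66, grass seeds 1.23, large seeds 0.834, small seeds 0.639. Include each in turn until the next type's E/h falls below the running intake rate.
Rate on top 1: 0.06436. grass seeds: 1.23 > 0.06436 → include.
Rate on top 2: 0.3117. large seeds: 0.834 > 0.3117 → include.
Rate on top 3: 0.4313. small seeds: 0.639 > 0.4313 → include.
Optimal diet: husked seeds, grass seeds, large seeds, small seeds — 4 of 4 types.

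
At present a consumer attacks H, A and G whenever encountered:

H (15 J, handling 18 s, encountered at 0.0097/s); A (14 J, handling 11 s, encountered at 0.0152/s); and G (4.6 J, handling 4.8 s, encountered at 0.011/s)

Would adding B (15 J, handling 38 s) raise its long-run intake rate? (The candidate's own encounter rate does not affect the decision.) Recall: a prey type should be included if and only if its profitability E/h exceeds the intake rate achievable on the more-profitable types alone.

Yes

Current rate: (0.0097×15 + 0.0152×14 + 0.011×4.6)/(1 + 0.0097×18 + 0.0152×11 + 0.011×4.8) = 0.2932 J/s.
Profitability of B: 15/38 = 0.3947 J/s.
Since 0.3947 > R, including B increases the long-run rate.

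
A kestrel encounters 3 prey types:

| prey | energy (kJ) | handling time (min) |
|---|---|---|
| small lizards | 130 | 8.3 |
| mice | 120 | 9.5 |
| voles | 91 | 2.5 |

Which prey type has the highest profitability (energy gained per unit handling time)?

voles

In descending order of E/h:
voles: 91/2.5 = 36.4 kJ/min
small lizards: 130/8.3 = 15.7 kJ/min
mice: 120/9.5 = 12.6 kJ/min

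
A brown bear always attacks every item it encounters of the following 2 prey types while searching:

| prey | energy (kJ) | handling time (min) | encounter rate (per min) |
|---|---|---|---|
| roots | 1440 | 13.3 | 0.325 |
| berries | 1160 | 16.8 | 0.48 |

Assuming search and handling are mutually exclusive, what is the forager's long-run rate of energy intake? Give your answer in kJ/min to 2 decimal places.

R = Σλ_iE_i / (1 + Σλ_ih_i)
Numerator: 0.325×1440 + 0.48×1160 = 1025
Denominator: 1 + 0.325×13.3 + 0.48×16.8 = 13.39
R = 1025/13.39 = 76.55 kJ/min

76.55 kJ/min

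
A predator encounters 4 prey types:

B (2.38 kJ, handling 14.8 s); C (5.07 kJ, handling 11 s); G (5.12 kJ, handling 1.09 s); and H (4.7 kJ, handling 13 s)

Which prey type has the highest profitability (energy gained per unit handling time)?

In descending order of E/h:
G: 5.12/1.09 = 4.7 kJ/s
C: 5.07/11 = 0.461 kJ/s
H: 4.7/13 = 0.362 kJ/s
B: 2.38/14.8 = 0.161 kJ/s

G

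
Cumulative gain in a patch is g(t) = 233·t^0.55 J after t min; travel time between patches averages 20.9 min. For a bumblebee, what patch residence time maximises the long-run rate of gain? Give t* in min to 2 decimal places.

Optimal t* satisfies g'(t*) = g(t*)/(T + t*).
g'(t) = 0.55·233·t^-0.45. Setting 0.55·233·t^-0.45 = 233·t^0.55/(20.9+t) gives 0.55(20.9+t) = t, so 0.45·t = 0.55×20.9.
t* = 0.55×20.9/0.45 = 25.54 min.

25.54 min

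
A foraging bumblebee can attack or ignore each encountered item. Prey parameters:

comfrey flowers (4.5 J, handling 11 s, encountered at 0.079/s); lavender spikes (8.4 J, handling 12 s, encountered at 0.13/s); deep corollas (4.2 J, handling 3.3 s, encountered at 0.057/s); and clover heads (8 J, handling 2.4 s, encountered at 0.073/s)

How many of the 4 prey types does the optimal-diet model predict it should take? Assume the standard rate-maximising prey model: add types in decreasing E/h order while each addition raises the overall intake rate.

Rank by E/h (J/s): clover heads 3.33, deep corollas 1.27, lavender spikes 0.7, comfrey flowers 0.409. Include each in turn until the next type's E/h falls below the running intake rate.
Rate on top 1: 0.4969. deep corollas: 1.27 > 0.4969 → include.
Rate on top 2: 0.604. lavender spikes: 0.7 > 0.604 → include.
Rate on top 3: 0.6552. comfrey flowers: 0.409 < 0.6552 → exclude; stop.
Optimal diet: clover heads, deep corollas, lavender spikes — 3 of 4 types.

3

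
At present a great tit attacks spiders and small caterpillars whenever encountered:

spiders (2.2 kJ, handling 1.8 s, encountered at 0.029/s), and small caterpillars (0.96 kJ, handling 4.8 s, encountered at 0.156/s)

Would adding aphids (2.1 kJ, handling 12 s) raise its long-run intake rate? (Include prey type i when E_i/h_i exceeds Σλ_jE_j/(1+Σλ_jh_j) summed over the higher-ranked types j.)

Intake rate on the current diet: R = (0.029×2.2 + 0.156×0.96) / (1 + 0.029×1.8 + 0.156×4.8) = 0.2136/1.801 = 0.1186 kJ/s.
Profitability of aphids: 2.1/12 = 0.175 kJ/s.
0.175 > 0.1186, so adding aphids raises the average — include it.

Yes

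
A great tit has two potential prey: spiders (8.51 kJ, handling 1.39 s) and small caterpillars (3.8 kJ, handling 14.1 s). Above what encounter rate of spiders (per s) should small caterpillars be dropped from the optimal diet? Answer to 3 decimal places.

The zero-one rule: include small caterpillars iff E₂/h₂ > λE₁/(1+λh₁). Equality gives the switch point.
λE₁h₂ = E₂ + λE₂h₁ ⇒ λ = E₂/(E₁h₂ − E₂h₁) = 3.8/(120 − 5.282) = 0.03313 per s.

0.033 per s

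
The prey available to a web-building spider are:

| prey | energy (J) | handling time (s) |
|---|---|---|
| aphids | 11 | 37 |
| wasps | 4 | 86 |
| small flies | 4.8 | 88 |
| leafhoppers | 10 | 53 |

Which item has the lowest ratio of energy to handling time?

wasps

Profitability E/h (J/s): aphids = 11/37 = 0.297, wasps = 4/86 = 0.0465, small flies = 4.8/88 = 0.0545, leafhoppers = 10/53 = 0.189.
Ranked: aphids > leafhoppers > small flies > wasps.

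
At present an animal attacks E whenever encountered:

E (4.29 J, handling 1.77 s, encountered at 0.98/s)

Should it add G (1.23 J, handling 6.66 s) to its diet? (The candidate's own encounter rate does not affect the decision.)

No

On E alone, R = ΣλE/(1+Σλh) = 4.204/2.735 = 1.537 J/s.
G: E/h = 1.23/6.66 = 0.1847 J/s.
0.1847 < 1.537, so adding G would lower the average — exclude it.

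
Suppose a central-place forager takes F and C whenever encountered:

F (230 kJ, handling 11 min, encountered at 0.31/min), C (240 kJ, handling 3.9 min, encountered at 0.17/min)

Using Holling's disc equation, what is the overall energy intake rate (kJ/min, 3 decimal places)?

22.097 kJ/min

Energy encountered per unit search time: 0.31×230 + 0.17×240 = 112.1 kJ/min.
Handling time per unit search time: 0.31×11 + 0.17×3.9 = 4.073.
Rate = 112.1/(1 + 4.073) = 22.1 kJ/min.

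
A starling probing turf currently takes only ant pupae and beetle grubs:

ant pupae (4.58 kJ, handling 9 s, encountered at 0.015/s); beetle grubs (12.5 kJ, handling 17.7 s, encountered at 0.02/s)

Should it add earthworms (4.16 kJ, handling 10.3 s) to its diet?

Yes

Current rate: (0.015×4.58 + 0.02×12.5)/(1 + 0.015×9 + 0.02×17.7) = 0.214 kJ/s.
Profitability of earthworms: 4.16/10.3 = 0.4039 kJ/s.
Since 0.4039 > R, including earthworms increases the long-run rate.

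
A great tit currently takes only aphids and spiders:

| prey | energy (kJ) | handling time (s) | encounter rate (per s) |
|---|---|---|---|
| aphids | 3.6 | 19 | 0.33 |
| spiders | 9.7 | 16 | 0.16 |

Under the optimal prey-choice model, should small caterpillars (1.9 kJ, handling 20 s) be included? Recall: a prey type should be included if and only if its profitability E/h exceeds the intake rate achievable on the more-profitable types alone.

No

On aphids and spiders alone, R = ΣλE/(1+Σλh) = 2.74/9.83 = 0.2787 kJ/s.
small caterpillars: E/h = 1.9/20 = 0.095 kJ/s.
0.095 < 0.2787, so adding small caterpillars would lower the average — exclude it.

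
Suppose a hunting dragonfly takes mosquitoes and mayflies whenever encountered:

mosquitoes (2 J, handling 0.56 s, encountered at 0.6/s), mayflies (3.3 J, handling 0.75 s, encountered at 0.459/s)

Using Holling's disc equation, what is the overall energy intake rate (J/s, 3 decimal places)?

Energy encountered per unit search time: 0.6×2 + 0.459×3.3 = 2.715 J/s.
Handling time per unit search time: 0.6×0.56 + 0.459×0.75 = 0.6803.
Rate = 2.715/(1 + 0.6803) = 1.616 J/s.

1.616 J/s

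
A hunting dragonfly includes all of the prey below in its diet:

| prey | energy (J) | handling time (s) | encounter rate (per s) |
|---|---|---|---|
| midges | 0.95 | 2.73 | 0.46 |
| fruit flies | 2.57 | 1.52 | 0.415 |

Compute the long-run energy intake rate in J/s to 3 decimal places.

R = Σλ_iE_i / (1 + Σλ_ih_i)
Numerator: 0.46×0.95 + 0.415×2.57 = 1.504
Denominator: 1 + 0.46×2.73 + 0.415×1.52 = 2.887
R = 1.504/2.887 = 0.5209 J/s

0.521 J/s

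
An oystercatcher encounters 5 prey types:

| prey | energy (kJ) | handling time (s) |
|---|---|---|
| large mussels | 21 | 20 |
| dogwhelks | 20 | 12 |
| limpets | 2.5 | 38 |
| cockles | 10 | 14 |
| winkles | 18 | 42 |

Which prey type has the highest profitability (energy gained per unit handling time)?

In descending order of E/h:
dogwhelks: 20/12 = 1.67 kJ/s
large mussels: 21/20 = 1.05 kJ/s
cockles: 10/14 = 0.714 kJ/s
winkles: 18/42 = 0.429 kJ/s
limpets: 2.5/38 = 0.0658 kJ/s

dogwhelks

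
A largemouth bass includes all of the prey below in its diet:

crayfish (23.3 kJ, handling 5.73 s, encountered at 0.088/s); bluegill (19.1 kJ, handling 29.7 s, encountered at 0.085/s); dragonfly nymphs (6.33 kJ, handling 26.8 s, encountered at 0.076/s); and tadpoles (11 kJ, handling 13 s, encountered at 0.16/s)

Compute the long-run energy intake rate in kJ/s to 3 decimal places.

0.726 kJ/s

R = Σλ_iE_i / (1 + Σλ_ih_i)
Numerator: 0.088×23.3 + 0.085×19.1 + 0.076×6.33 + 0.16×11 = 5.915
Denominator: 1 + 0.088×5.73 + 0.085×29.7 + 0.076×26.8 + 0.16×13 = 8.146
R = 5.915/8.146 = 0.7262 kJ/s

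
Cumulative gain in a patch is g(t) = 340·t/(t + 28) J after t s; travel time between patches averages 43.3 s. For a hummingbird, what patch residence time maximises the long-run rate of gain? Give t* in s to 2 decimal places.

34.82 s

By the marginal value theorem, leave when the instantaneous gain rate g'(t) equals the habitat-wide average g(t)/(T + t).
g'(t) = 340·28/(t + 28)². Setting 340·28/(t+28)² = 340t/[(t+28)(43.3+t)] gives 28(43.3+t) = t(t+28), so t² = 28×43.3 = 1212.
t* = √1212 = 34.82 s.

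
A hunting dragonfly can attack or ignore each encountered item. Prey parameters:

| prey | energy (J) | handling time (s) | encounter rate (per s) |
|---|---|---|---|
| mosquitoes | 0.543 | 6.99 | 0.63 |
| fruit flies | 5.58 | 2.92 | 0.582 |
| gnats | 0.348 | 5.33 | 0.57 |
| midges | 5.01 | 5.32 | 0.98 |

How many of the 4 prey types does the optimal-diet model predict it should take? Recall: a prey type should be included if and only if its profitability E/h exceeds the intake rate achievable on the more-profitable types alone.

E/h in descending order: fruit flies 1.91, midges 0.942, mosquitoes 0.0777, gnats 0.0653 J/s. The optimal diet is the largest prefix of this list for which every included type satisfies E_i/h_i > R on the types above it.
Rate on top 1: 1.203. midges: 0.942 < 1.203 → exclude; stop.
Optimal diet: fruit flies — 1 of 4 types.

1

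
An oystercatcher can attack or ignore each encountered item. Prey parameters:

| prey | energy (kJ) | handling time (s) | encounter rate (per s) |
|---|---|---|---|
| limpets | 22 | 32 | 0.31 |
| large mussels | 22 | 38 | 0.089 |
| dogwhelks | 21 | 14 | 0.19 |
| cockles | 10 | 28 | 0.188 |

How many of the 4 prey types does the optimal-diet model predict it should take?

Rank by E/h (kJ/s): dogwhelks 1.5, limpets 0.688, large mussels 0.579, cockles 0.357. Include each in turn until the next type's E/h falls below the running intake rate.
Rate on top 1: 1.09. limpets: 0.688 < 1.09 → exclude; stop.
Optimal diet: dogwhelks — 1 of 4 types.

1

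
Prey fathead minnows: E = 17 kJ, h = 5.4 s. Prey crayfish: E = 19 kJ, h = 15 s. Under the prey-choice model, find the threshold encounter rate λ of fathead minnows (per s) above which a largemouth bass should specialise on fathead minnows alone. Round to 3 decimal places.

At the threshold, the rate on fathead minnows alone equals the profitability of crayfish: λ·17/(1 + λ·5.4) = 19/15 = 1.267.
Rearranging, λ(17 − 1.267×5.4) = 1.267, so λ = 1.267/10.16 = 0.1247 per s.

0.125 per s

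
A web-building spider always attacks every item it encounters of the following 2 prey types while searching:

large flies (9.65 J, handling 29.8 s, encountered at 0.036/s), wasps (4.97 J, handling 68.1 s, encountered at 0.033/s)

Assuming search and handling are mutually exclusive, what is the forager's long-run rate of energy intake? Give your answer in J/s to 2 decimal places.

Energy encountered per unit search time: 0.036×9.65 + 0.033×4.97 = 0.5114 J/s.
Handling time per unit search time: 0.036×29.8 + 0.033×68.1 = 3.32.
Rate = 0.5114/(1 + 3.32) = 0.1184 J/s.

0.12 J/s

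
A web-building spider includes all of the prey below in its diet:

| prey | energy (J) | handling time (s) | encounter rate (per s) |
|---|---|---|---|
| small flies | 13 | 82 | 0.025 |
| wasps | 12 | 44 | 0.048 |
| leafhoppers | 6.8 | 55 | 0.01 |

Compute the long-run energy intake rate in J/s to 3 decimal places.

0.170 J/s

R = (0.025×13 + 0.048×12 + 0.01×6.8) / (1 + 0.025×82 + 0.048×44 + 0.01×55) = 0.969/5.712 = 0.1696 J/s.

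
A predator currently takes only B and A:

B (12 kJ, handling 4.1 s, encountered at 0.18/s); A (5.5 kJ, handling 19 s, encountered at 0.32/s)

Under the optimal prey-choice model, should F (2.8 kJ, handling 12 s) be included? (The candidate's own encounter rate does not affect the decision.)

Current rate: (0.18×12 + 0.32×5.5)/(1 + 0.18×4.1 + 0.32×19) = 0.5014 kJ/s.
F: E/h = 2.8/12 = 0.2333 kJ/s.
Since 0.2333 < R, time spent handling F is better spent searching.

No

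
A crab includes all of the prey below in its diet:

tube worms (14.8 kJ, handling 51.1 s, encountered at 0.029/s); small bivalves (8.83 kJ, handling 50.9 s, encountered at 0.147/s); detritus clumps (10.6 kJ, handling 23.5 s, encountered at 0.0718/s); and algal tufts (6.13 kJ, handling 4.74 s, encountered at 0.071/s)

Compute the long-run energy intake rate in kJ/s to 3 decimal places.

Energy encountered per unit search time: 0.029×14.8 + 0.147×8.83 + 0.0718×10.6 + 0.071×6.13 = 2.924 kJ/s.
Handling time per unit search time: 0.029×51.1 + 0.147×50.9 + 0.0718×23.5 + 0.071×4.74 = 10.99.
Rate = 2.924/(1 + 10.99) = 0.2439 kJ/s.

0.244 kJ/s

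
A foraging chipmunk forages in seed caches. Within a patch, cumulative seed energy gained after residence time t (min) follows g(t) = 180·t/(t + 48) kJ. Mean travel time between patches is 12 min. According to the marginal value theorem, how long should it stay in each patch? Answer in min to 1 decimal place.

By the marginal value theorem, leave when the instantaneous gain rate g'(t) equals the habitat-wide average g(t)/(T + t).
g'(t) = 180·48/(t + 48)². Setting 180·48/(t+48)² = 180t/[(t+48)(12+t)] gives 48(12+t) = t(t+48), so t² = 48×12 = 576.
t* = √576 = 24 min.

24.0 min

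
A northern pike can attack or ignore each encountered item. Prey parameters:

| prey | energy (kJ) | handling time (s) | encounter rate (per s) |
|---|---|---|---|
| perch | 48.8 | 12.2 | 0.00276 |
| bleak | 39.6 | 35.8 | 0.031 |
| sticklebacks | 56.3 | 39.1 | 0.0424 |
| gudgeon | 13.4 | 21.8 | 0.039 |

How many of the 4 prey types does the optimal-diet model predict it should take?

E/h in descending order: perch 4, sticklebacks 1.44, bleak 1.11, gudgeon 0.615 kJ/s. The optimal diet is the largest prefix of this list for which every included type satisfies E_i/h_i > R on the types above it.
Rate on top 1: 0.1303. sticklebacks: 1.44 > 0.1303 → include.
Rate on top 2: 0.9369. bleak: 1.11 > 0.9369 → include.
Rate on top 3: 0.9863. gudgeon: 0.615 < 0.9863 → exclude; stop.
Optimal diet: perch, sticklebacks, bleak — 3 of 4 types.

3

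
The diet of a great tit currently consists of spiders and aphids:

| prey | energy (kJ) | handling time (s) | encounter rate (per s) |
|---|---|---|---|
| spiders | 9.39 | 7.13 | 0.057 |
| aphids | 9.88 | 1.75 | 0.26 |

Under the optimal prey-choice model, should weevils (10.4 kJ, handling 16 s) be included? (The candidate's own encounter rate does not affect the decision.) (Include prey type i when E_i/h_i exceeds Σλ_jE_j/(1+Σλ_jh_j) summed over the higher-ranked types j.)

Intake rate on the current diet: R = (0.057×9.39 + 0.26×9.88) / (1 + 0.057×7.13 + 0.26×1.75) = 3.104/1.861 = 1.668 kJ/s.
weevils: E/h = 10.4/16 = 0.65 kJ/s.
Since 0.65 < R, time spent handling weevils is better spent searching.

No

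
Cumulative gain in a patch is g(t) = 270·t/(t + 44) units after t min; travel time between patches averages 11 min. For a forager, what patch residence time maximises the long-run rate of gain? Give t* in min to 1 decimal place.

By the marginal value theorem, leave when the instantaneous gain rate g'(t) equals the habitat-wide average g(t)/(T + t).
g'(t) = 270·44/(t + 44)². Setting 270·44/(t+44)² = 270t/[(t+44)(11+t)] gives 44(11+t) = t(t+44), so t² = 44×11 = 484.
t* = √484 = 22 min.

22.0 min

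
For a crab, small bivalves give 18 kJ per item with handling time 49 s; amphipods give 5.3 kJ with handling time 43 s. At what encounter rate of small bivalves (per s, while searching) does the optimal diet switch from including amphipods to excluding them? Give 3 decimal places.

0.010 per s

The zero-one rule: include amphipods iff E₂/h₂ > λE₁/(1+λh₁). Equality gives the switch point.
λE₁h₂ = E₂ + λE₂h₁ ⇒ λ = E₂/(E₁h₂ − E₂h₁) = 5.3/(774 − 259.7) = 0.01031 per s.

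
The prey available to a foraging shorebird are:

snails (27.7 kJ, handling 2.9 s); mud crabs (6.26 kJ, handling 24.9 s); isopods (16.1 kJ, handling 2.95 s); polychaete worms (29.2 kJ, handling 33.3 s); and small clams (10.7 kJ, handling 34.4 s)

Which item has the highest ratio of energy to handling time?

snails

In descending order of E/h:
snails: 27.7/2.9 = 9.55 kJ/s
isopods: 16.1/2.95 = 5.46 kJ/s
polychaete worms: 29.2/33.3 = 0.877 kJ/s
small clams: 10.7/34.4 = 0.311 kJ/s
mud crabs: 6.26/24.9 = 0.251 kJ/s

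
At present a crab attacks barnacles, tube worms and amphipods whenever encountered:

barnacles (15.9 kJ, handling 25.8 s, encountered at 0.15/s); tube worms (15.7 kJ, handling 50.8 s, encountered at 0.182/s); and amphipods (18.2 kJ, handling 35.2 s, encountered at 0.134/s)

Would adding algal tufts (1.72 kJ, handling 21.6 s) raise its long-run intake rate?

No

Intake rate on the current diet: R = (0.15×15.9 + 0.182×15.7 + 0.134×18.2) / (1 + 0.15×25.8 + 0.182×50.8 + 0.134×35.2) = 7.681/18.83 = 0.4079 kJ/s.
Profitability of algal tufts: 1.72/21.6 = 0.07963 kJ/s.
0.07963 < 0.4079, so adding algal tufts would lower the average — exclude it.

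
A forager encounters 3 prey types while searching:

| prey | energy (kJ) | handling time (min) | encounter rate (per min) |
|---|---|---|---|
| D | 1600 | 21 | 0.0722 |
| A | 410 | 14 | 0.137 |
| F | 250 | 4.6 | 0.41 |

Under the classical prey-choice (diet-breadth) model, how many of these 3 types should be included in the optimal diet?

Rank by E/h (kJ/min): D 76.2, F 54.3, A 29.3. Include each in turn until the next type's E/h falls below the running intake rate.
Rate on top 1: 45.91. F: 54.3 > 45.91 → include.
Rate on top 2: 49.53. A: 29.3 < 49.53 → exclude; stop.
Optimal diet: D, F — 2 of 3 types.

2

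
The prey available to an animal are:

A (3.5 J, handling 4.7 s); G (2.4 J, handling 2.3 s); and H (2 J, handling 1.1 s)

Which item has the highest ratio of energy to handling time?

In descending order of E/h:
H: 2/1.1 = 1.82 J/s
G: 2.4/2.3 = 1.04 J/s
A: 3.5/4.7 = 0.745 J/s

H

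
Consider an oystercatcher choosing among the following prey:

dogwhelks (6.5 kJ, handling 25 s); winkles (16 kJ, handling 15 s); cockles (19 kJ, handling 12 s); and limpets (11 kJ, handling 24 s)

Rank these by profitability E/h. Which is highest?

cockles

In descending order of E/h:
cockles: 19/12 = 1.58 kJ/s
winkles: 16/15 = 1.07 kJ/s
limpets: 11/24 = 0.458 kJ/s
dogwhelks: 6.5/25 = 0.26 kJ/s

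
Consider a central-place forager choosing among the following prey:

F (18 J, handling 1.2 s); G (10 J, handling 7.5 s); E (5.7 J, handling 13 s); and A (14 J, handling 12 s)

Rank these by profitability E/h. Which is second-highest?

G

In descending order of E/h:
F: 18/1.2 = 15 J/s
G: 10/7.5 = 1.33 J/s
A: 14/12 = 1.17 J/s
E: 5.7/13 = 0.438 J/s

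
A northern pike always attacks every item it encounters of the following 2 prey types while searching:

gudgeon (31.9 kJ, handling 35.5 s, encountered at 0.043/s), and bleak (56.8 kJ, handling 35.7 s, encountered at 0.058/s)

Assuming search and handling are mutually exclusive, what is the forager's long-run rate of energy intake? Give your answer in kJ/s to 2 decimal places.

Energy encountered per unit search time: 0.043×31.9 + 0.058×56.8 = 4.666 kJ/s.
Handling time per unit search time: 0.043×35.5 + 0.058×35.7 = 3.597.
Rate = 4.666/(1 + 3.597) = 1.015 kJ/s.

1.02 kJ/s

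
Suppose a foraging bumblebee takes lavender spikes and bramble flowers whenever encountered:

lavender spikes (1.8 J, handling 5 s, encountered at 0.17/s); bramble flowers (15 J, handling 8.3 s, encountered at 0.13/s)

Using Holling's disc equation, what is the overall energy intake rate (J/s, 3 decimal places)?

R = (0.17×1.8 + 0.13×15) / (1 + 0.17×5 + 0.13×8.3) = 2.256/2.929 = 0.7702 J/s.

0.770 J/s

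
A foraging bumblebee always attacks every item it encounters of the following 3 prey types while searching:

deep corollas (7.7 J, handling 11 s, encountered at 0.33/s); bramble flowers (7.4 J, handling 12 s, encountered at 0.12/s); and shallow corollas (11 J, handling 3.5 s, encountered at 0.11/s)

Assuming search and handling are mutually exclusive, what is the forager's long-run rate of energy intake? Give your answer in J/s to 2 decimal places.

0.72 J/s

R = Σλ_iE_i / (1 + Σλ_ih_i)
Numerator: 0.33×7.7 + 0.12×7.4 + 0.11×11 = 4.639
Denominator: 1 + 0.33×11 + 0.12×12 + 0.11×3.5 = 6.455
R = 4.639/6.455 = 0.7187 J/s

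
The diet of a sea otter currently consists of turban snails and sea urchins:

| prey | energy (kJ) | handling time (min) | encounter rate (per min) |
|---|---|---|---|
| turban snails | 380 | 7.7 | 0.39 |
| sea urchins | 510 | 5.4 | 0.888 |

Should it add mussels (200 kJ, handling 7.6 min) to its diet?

On turban snails and sea urchins alone, R = ΣλE/(1+Σλh) = 601.1/8.798 = 68.32 kJ/min.
mussels: E/h = 200/7.6 = 26.32 kJ/min.
26.32 < 68.32, so adding mussels would lower the average — exclude it.

No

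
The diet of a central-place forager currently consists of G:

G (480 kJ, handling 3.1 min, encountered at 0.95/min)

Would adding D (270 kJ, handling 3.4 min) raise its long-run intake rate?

No

Current rate: (0.95×480)/(1 + 0.95×3.1) = 115.6 kJ/min.
D: E/h = 270/3.4 = 79.41 kJ/min.
79.41 < 115.6, so adding D would lower the average — exclude it.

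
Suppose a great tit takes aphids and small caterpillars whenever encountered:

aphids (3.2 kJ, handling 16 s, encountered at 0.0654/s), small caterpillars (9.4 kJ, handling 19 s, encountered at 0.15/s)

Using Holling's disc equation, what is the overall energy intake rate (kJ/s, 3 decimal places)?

R = (0.0654×3.2 + 0.15×9.4) / (1 + 0.0654×16 + 0.15×19) = 1.619/4.896 = 0.3307 kJ/s.

0.331 kJ/s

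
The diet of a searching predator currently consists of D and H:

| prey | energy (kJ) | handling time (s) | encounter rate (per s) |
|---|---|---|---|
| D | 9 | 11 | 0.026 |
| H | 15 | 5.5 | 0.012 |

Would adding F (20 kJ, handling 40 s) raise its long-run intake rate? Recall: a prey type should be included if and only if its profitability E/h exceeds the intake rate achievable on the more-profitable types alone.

Yes

Current rate: (0.026×9 + 0.012×15)/(1 + 0.026×11 + 0.012×5.5) = 0.3062 kJ/s.
Profitability of F: 20/40 = 0.5 kJ/s.
Since 0.5 > R, including F increases the long-run rate.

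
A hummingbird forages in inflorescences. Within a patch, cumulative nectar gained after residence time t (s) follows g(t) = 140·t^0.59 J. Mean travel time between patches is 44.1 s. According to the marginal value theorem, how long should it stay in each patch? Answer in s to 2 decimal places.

Maximise g(t)/(T+t): set derivative to zero → g'(t)(T+t) = g(t).
g'(t) = 0.59·140·t^-0.41. Setting 0.59·140·t^-0.41 = 140·t^0.59/(44.1+t) gives 0.59(44.1+t) = t, so 0.41·t = 0.59×44.1.
t* = 0.59×44.1/0.41 = 63.46 s.

63.46 s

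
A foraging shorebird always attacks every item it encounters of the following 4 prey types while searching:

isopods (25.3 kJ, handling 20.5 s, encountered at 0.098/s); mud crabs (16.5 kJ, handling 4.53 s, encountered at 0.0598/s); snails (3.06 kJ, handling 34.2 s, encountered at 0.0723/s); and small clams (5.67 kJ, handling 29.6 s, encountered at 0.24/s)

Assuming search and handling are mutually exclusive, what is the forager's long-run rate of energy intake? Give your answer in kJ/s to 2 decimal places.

R = Σλ_iE_i / (1 + Σλ_ih_i)
Numerator: 0.098×25.3 + 0.0598×16.5 + 0.0723×3.06 + 0.24×5.67 = 5.048
Denominator: 1 + 0.098×20.5 + 0.0598×4.53 + 0.0723×34.2 + 0.24×29.6 = 12.86
R = 5.048/12.86 = 0.3927 kJ/s

0.39 kJ/s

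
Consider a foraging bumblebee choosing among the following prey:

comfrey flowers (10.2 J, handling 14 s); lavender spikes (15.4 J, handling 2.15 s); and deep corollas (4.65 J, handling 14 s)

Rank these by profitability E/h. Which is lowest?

In descending order of E/h:
lavender spikes: 15.4/2.15 = 7.16 J/s
comfrey flowers: 10.2/14 = 0.729 J/s
deep corollas: 4.65/14 = 0.332 J/s

deep corollas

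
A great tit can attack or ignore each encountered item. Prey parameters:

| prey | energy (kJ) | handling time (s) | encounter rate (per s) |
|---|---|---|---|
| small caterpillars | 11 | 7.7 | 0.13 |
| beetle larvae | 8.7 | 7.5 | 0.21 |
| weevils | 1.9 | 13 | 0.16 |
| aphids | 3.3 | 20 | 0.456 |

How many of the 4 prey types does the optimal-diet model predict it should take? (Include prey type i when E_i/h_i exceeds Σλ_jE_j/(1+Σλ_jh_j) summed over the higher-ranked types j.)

2

E/h in descending order: small caterpillars 1.43, beetle larvae 1.16, aphids 0.165, weevils 0.146 kJ/s. The optimal diet is the largest prefix of this list for which every included type satisfies E_i/h_i > R on the types above it.
Rate on top 1: 0.7146. beetle larvae: 1.16 > 0.7146 → include.
Rate on top 2: 0.9108. aphids: 0.165 < 0.9108 → exclude; stop.
Optimal diet: small caterpillars, beetle larvae — 2 of 4 types.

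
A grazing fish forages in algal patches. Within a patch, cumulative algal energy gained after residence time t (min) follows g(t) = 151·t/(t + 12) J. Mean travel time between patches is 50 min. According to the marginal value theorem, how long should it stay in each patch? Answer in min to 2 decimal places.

By the marginal value theorem, leave when the instantaneous gain rate g'(t) equals the habitat-wide average g(t)/(T + t).
g'(t) = 151·12/(t + 12)². Setting 151·12/(t+12)² = 151t/[(t+12)(50+t)] gives 12(50+t) = t(t+12), so t² = 12×50 = 600.
t* = √600 = 24.49 min.

24.49 min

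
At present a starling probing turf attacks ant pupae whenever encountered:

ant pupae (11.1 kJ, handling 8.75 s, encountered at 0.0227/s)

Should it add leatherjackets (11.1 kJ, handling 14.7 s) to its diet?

Intake rate on the current diet: R = (0.0227×11.1) / (1 + 0.0227×8.75) = 0.252/1.199 = 0.2102 kJ/s.
Profitability of leatherjackets: 11.1/14.7 = 0.7551 kJ/s.
Since 0.7551 > R, including leatherjackets increases the long-run rate.

Yes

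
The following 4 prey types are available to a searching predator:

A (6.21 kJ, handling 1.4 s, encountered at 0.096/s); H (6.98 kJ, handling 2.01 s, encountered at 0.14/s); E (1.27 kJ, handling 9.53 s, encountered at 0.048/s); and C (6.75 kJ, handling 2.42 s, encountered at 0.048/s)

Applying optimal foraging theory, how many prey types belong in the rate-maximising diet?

3

Rank by E/h (kJ/s): A 4.44, H 3.47, C 2.79, E 0.133. Include each in turn until the next type's E/h falls below the running intake rate.
Rate on top 1: 0.5255. H: 3.47 > 0.5255 → include.
Rate on top 2: 1.111. C: 2.79 > 1.111 → include.
Rate on top 3: 1.239. E: 0.133 < 1.239 → exclude; stop.
Optimal diet: A, H, C — 3 of 4 types.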